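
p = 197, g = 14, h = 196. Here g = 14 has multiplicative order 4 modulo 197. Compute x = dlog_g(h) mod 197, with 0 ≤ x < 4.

Successive powers of 14 modulo 197:
  14^0=1  14^1=14  14^2=196
So 14^2 ≡ 196 (mod 197), giving x = 2.

2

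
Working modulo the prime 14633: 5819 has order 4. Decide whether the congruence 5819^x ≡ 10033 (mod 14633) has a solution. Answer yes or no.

no

⟨5819⟩ has order 4; its elements mod 14633 are {1, 5819, 8814, 14632}.
10033 is not in this set.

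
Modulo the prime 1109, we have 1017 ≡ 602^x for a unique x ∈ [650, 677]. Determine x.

665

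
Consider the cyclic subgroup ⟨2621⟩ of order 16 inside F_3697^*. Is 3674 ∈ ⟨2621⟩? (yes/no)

3674 ∈ ⟨2621⟩ iff 3674^16 ≡ 1 (mod 3697), since |⟨2621⟩| = 16.
3674^16 mod 3697 = 1.
Since 1 = 1, 3674 lies in the subgroup.

yes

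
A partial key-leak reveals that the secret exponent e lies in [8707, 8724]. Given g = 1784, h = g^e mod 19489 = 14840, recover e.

Compute 1784^8707 mod 19489 = 2053, then multiply by 1784 repeatedly:
  1784^8707=2053  1784^8708=18109  1784^8709=13183  1784^8710=14738  1784^8711=1931
  1784^8712=14840
Found 14840 at exponent 8712.

8712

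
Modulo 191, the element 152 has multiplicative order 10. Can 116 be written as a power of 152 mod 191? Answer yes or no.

116 ∈ ⟨152⟩ iff 116^10 ≡ 1 (mod 191), since |⟨152⟩| = 10.
116^10 mod 191 = 150.
Since 150 ≠ 1, 116 does not lie in the subgroup.

no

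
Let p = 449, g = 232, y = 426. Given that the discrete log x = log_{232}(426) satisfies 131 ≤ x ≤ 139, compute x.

Compute 232^131 mod 449 = 416, then multiply by 232 repeatedly:
  232^131=416  232^132=426
Found 426 at exponent 132.

132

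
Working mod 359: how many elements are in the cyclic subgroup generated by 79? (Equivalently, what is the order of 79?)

179

The order of 79 must divide p − 1 = 358 = 2 · 179.
Divisors: 1, 2, 179, 358.
Check each in increasing order: 79^1 ≡ 79;  79^2 ≡ 138;  79^179 ≡ 1.
Smallest exponent giving 1 is 179.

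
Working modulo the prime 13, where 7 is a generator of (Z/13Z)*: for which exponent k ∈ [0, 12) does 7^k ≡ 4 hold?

Successive powers of 7 modulo 13:
  7^0=1  7^1=7  7^2=10  7^3=5  7^4=9  7^5=11
  7^6=12  7^7=6  7^8=3  7^9=8  7^10=4
So 7^10 ≡ 4 (mod 13), giving k = 10.

10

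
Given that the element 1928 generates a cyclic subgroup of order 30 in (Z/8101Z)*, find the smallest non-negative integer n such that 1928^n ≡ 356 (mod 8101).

24

Successive powers of 1928 modulo 8101:
  1928^0=1  1928^1=1928  1928^2=6926  1928^3=2880  1928^4=3455  1928^5=2218
  1928^6=7077  1928^7=2372  1928^8=4252  1928^9=7745  1928^10=2217  1928^11=5149
  1928^12=3547  1928^13=1372  1928^14=4290  1928^15=8100  1928^16=6173  1928^17=1175
  1928^18=5221  1928^19=4646  1928^20=5883  1928^21=1024  1928^22=5729  1928^23=3849
  1928^24=356
So 1928^24 ≡ 356 (mod 8101), giving n = 24.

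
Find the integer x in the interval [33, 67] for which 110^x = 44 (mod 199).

59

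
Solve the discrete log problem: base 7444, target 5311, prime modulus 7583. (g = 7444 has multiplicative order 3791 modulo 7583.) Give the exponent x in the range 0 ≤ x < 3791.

1213

Baby-step giant-step with m = ceil(sqrt(3791)) = 62.
Baby table (7444^j mod 7583 for j=0..61):
  0:1  1:7444  2:4155  3:6346  4:5117  5:1539  6:5986  7:2076
  8:7173  9:3909  10:2625  11:6692  12:2521  13:5982  14:2632  15:5719
  16:1274  17:4906  18:536  19:1326  20:5261  21:4272  22:5249  23:5940
  24:887  25:5618  26:147  27:2316  28:4145  29:153  30:1482  31:6326
  32:314  33:1852  34:394  35:5898  36:6725  37:5517  38:6603  39:7309
  40:171  41:6563  42:5286  43:797  44:2962  45:5347  46:7484  47:6178
  48:5720  49:1135  50:1478  51:6882  52:6443  53:6800  54:2675  55:7325
  56:5530  57:4796  58:660  59:6839  60:4837  61:2544
Giant step factor: 7444^(-62) ≡ 4705 (mod 7583).
Scan 5311·4705^i mod 7583 for i = 0, 1, …:
  i=0: 5311   i=1: 2270   i=2: 3486   i=3: 7184
  i=4: 3289   i=5: 5425   i=6: 247   i=7: 1936
  i=8: 1697   i=9: 7069     …   i=18: 1152
  i=19: 5898
Match at i=19, j=35: x = 19·62 + 35 = 1213.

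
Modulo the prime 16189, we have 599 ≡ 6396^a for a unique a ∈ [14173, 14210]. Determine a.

14206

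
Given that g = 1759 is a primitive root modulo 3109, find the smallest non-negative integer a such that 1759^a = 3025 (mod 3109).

Baby-step giant-step with m = ceil(sqrt(3108)) = 56.
Baby table (1759^j mod 3109 for j=0..55):
  0:1  1:1759  2:626  3:548  4:142  5:1058  6:1840  7:91
  8:1510  9:1004  10:124  11:486  12:3008  13:2663  14:2063  15:614
  16:1203  17:1957  18:700  19:136  20:2940  21:1193  22:3021  23:658
  24:874  25:1520  26:3049  27:166  28:2857  29:1319  30:807  31:1809
  32:1524  33:758  34:2670  35:1940  36:1887  37:1930  38:2951  39:1888
  40:580  41:468  42:2436  43:722  44:1526  45:1167  46:813  47:3036
  48:2171  49:937  50:413  51:2070  52:491  53:2476  54:2684  55:1694
Giant step factor: 1759^(-56) ≡ 843 (mod 3109).
Scan 3025·843^i mod 3109 for i = 0, 1, …:
  i=0: 3025   i=1: 695   i=2: 1393   i=3: 2206
  i=4: 476   i=5: 207   i=6: 397   i=7: 2008
  i=8: 1448   i=9: 1936     …   i=25: 2081
  i=26: 807
Match at i=26, j=30: a = 26·56 + 30 = 1486.

1486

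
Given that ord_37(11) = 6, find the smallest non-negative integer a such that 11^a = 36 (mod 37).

Successive powers of 11 modulo 37:
  11^0=1  11^1=11  11^2=10  11^3=36
So 11^3 ≡ 36 (mod 37), giving a = 3.

3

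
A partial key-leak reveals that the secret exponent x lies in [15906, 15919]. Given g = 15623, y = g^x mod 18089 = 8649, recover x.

Compute 15623^15906 mod 18089 = 11661, then multiply by 15623 repeatedly:
  15623^15906=11661  15623^15907=5484  15623^15908=7028  15623^15909=16303  15623^15910=8649
Found 8649 at exponent 15910.

15910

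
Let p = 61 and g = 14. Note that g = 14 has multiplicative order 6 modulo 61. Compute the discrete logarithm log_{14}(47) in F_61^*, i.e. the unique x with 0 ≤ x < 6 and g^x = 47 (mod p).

4

Successive powers of 14 modulo 61:
  14^0=1  14^1=14  14^2=13  14^3=60  14^4=47
So 14^4 ≡ 47 (mod 61), giving x = 4.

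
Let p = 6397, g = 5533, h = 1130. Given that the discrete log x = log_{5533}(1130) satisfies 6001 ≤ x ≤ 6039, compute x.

Compute 5533^6001 mod 6397 = 3212, then multiply by 5533 repeatedly:
  5533^6001=3212  5533^6002=1130
Found 1130 at exponent 6002.

6002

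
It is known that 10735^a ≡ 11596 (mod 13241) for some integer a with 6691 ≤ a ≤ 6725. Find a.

Compute 10735^6691 mod 13241 = 9807, then multiply by 10735 repeatedly:
  10735^6691=9807  10735^6692=12195  10735^6693=12799  10735^6694=8649  10735^6695=1123
  10735^6696=6095  10735^6697=6044  10735^6698=1440  10735^6699=6153  10735^6700=6347
  10735^6701=10100  10735^6702=6192  10735^6703=1300  10735^6704=12727  10735^6705=3707
  10735^6706=5440  10735^6707=5590  10735^6708=438  10735^6709=1375  10735^6710=10151
  10735^6711=10796  10735^6712=9828  10735^6713=12533  10735^6714=13195  10735^6715=9348
  10735^6716=10482  10735^6717=2252  10735^6718=10395  10735^6719=8418  10735^6720=10646
  10735^6721=1739  10735^6722=11596
Found 11596 at exponent 6722.

6722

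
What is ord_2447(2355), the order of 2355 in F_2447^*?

1223

The order of 2355 must divide p − 1 = 2446 = 2 · 1223.
Divisors: 1, 2, 1223, 2446.
Check each in increasing order: 2355^1 ≡ 2355;  2355^2 ≡ 1123;  2355^1223 ≡ 1.
Smallest exponent giving 1 is 1223.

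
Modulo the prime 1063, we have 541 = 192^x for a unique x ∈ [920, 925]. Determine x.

922

Compute 192^920 mod 1063 = 14, then multiply by 192 repeatedly:
  192^920=14  192^921=562  192^922=541
Found 541 at exponent 922.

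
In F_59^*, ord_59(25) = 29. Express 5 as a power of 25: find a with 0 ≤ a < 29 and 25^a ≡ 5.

Successive powers of 25 modulo 59:
  25^0=1  25^1=25  25^2=35  25^3=49  25^4=45  25^5=4
  25^6=41  25^7=22  25^8=19  25^9=3  25^10=16  25^11=46
  25^12=29  25^13=17  25^14=12  25^15=5
So 25^15 ≡ 5 (mod 59), giving a = 15.

15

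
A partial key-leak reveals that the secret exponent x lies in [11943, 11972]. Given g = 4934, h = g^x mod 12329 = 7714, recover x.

11968

Compute 4934^11943 mod 12329 = 5073, then multiply by 4934 repeatedly:
  4934^11943=5073  4934^11944=2312  4934^11945=3083  4934^11946=9865  4934^11947=11347
  4934^11948=109  4934^11949=7659  4934^11950=1121  4934^11951=7622  4934^11952=3498
  4934^11953=10861  4934^11954=6340  4934^11955=2887  4934^11956=4463  4934^11957=848
  4934^11958=4501  4934^11959=3405  4934^11960=8172  4934^11961=4818  4934^11962=1700
  4934^11963=4080  4934^11964=9792  4934^11965=8706  4934^11966=1168  4934^11967=5269
  4934^11968=7714
Found 7714 at exponent 11968.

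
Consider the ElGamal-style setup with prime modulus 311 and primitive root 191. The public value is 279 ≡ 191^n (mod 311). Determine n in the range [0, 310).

25

Baby-step giant-step with m = ceil(sqrt(310)) = 18.
Baby table (191^j mod 311 for j=0..17):
  0:1  1:191  2:94  3:227  4:128  5:190  6:214  7:133
  8:212  9:62  10:24  11:230  12:79  13:161  14:273  15:206
  16:160  17:82
Giant step factor: 191^(-18) ≡ 25 (mod 311).
Scan 279·25^i mod 311 for i = 0, 1, …:
  i=0: 279   i=1: 133
Match at i=1, j=7: n = 1·18 + 7 = 25.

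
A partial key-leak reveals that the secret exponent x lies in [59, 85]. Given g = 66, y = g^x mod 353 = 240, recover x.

70

Compute 66^59 mod 353 = 325, then multiply by 66 repeatedly:
  66^59=325  66^60=270  66^61=170  66^62=277  66^63=279
  66^64=58  66^65=298  66^66=253  66^67=107  66^68=2
  66^69=132  66^70=240
Found 240 at exponent 70.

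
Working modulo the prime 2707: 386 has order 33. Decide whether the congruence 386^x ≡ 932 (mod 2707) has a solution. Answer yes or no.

no

932 ∈ ⟨386⟩ iff 932^33 ≡ 1 (mod 2707), since |⟨386⟩| = 33.
932^33 mod 2707 = 1725.
Since 1725 ≠ 1, 932 does not lie in the subgroup.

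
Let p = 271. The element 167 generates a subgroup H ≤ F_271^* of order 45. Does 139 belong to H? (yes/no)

yes

139 ∈ ⟨167⟩ iff 139^45 ≡ 1 (mod 271), since |⟨167⟩| = 45.
139^45 mod 271 = 1.
Since 1 = 1, 139 lies in the subgroup.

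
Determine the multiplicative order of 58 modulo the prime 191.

190

The order of 58 must divide p − 1 = 190 = 2 · 5 · 19.
Divisors: 1, 2, 5, 10, 19, 38, 95, 190.
Check each in increasing order: 58^1 ≡ 58;  58^2 ≡ 117;  58^5 ≡ 166;  58^10 ≡ 52;  58^19 ≡ 152;  58^38 ≡ 184;  58^95 ≡ 190;  58^190 ≡ 1.
Smallest exponent giving 1 is 190.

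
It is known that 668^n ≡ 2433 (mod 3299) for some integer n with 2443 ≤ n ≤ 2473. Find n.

Compute 668^2443 mod 3299 = 408, then multiply by 668 repeatedly:
  668^2443=408  668^2444=2026  668^2445=778  668^2446=1761  668^2447=1904
  668^2448=1757  668^2449=2531  668^2450=1620  668^2451=88  668^2452=2701
  668^2453=3014  668^2454=962  668^2455=2610  668^2456=1608  668^2457=1969
  668^2458=2290  668^2459=2283  668^2460=906  668^2461=1491  668^2462=2989
  668^2463=757  668^2464=929  668^2465=360  668^2466=2952  668^2467=2433
Found 2433 at exponent 2467.

2467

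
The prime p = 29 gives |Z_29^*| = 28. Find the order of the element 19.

The order of 19 must divide p − 1 = 28 = 2^2 · 7.
Divisors: 1, 2, 4, 7, 14, 28.
Check each in increasing order: 19^1 ≡ 19;  19^2 ≡ 13;  19^4 ≡ 24;  19^7 ≡ 12;  19^14 ≡ 28;  19^28 ≡ 1.
Smallest exponent giving 1 is 28.

28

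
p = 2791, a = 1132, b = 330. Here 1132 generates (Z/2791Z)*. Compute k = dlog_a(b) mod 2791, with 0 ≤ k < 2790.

Baby-step giant-step with m = ceil(sqrt(2790)) = 53.
Baby table (1132^j mod 2791 for j=0..52):
  0:1  1:1132  2:355  3:2747  4:430  5:1126  6:1936  7:617
  8:694  9:1337  10:762  11:165  12:2574  13:2755  14:1113  15:1175
  16:1584  17:1266  18:1329  19:79  20:116  21:135  22:2106  23:478
  24:2433  25:2230  26:1296  27:1797  28:2356  29:1587  30:1871  31:2394
  32:2738  33:1406  34:722  35:2332  36:2329  37:1724  38:659  39:791
  40:2292  41:1705  42:1479  43:2419  44:337  45:1908  46:2413  47:1918
  48:2569  49:2677  50:2129  51:1395  52:2225
Giant step factor: 1132^(-53) ≡ 2335 (mod 2791).
Scan 330·2335^i mod 2791 for i = 0, 1, …:
  i=0: 330   i=1: 234   i=2: 2145   i=3: 1521
  i=4: 1383   i=5: 118   i=6: 2012   i=7: 767
  i=8: 1914   i=9: 799     …   i=24: 1422
  i=25: 1871
Match at i=25, j=30: k = 25·53 + 30 = 1355.

1355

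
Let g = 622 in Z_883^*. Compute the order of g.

The order of 622 must divide p − 1 = 882 = 2 · 3^2 · 7^2.
Divisors: 1, 2, 3, 6, 7, 9, 14, 18, 21, 42, 49, 63, 98, 126, 147, 294, 441, 882.
Check each in increasing order: 622^1 ≡ 622;  622^2 ≡ 130;  622^3 ≡ 507;  622^6 ≡ 96;  622^7 ≡ 551;  622^9 ≡ 107;  622^14 ≡ 732;  622^18 ≡ 853;  622^21 ≡ 684;  622^42 ≡ 749;  622^49 ≡ 338;  622^63 ≡ 176;  622^98 ≡ 337;  622^126 ≡ 71;  622^147 ≡ 882;  622^294 ≡ 1.
Smallest exponent giving 1 is 294.

294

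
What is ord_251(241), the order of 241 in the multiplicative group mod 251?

25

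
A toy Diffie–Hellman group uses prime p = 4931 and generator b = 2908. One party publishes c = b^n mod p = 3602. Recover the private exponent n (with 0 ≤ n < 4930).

Baby-step giant-step with m = ceil(sqrt(4930)) = 71.
Baby table (2908^j mod 4931 for j=0..70):
  0:1  1:2908  2:4730  3:2281  4:953  5:102  6:756  7:4153
  8:905  9:3517  10:542  11:3147  12:4471  13:3552  14:3702  15:1043
  16:479  17:2390  18:2341  19:2848  20:2835  21:4479  22:2161  23:2094
  24:4498  25:3172  26:3206  27:3458  28:1555  29:213  30:3029  31:1566
  32:2615  33:818  34:2002  35:3236  36:1940  37:456  38:4540  39:2033
  40:4626  41:640  42:2133  43:4497  44:264  45:3407  46:1177  47:602
  48:111  49:2273  50:2344  51:1710  52:2232  53:1460  54:89  55:2400
  56:1835  57:838  58:990  59:4147  60:3181  61:4723  62:1649  63:2360
  64:3859  65:3947  66:3439  67:544  68:4032  69:4069  70:3183
Giant step factor: 2908^(-71) ≡ 4443 (mod 4931).
Scan 3602·4443^i mod 4931 for i = 0, 1, …:
  i=0: 3602   i=1: 2591   i=2: 2859   i=3: 281
  i=4: 940   i=5: 4794   i=6: 2753   i=7: 2699
  i=8: 4396   i=9: 4668     …   i=41: 126
  i=42: 2615
Match at i=42, j=32: n = 42·71 + 32 = 3014.

3014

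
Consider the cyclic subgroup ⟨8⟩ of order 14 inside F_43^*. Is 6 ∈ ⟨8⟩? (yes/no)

⟨8⟩ has order 14; its elements mod 43 are {1, 2, 4, 8, 11, 16, 21, 22, 27, 32, 35, 39, 41, 42}.
6 is not in this set.

no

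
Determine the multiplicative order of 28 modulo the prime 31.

The order of 28 must divide p − 1 = 30 = 2 · 3 · 5.
Divisors: 1, 2, 3, 5, 6, 10, 15, 30.
Check each in increasing order: 28^1 ≡ 28;  28^2 ≡ 9;  28^3 ≡ 4;  28^5 ≡ 5;  28^6 ≡ 16;  28^10 ≡ 25;  28^15 ≡ 1.
Smallest exponent giving 1 is 15.

15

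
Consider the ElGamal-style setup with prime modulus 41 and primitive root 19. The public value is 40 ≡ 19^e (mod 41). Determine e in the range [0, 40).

20

Successive powers of 19 modulo 41:
  19^0=1  19^1=19  19^2=33  19^3=12  19^4=23  19^5=27
  19^6=21  19^7=30  19^8=37  19^9=6  19^10=32  19^11=34
  19^12=31  19^13=15  19^14=39  19^15=3  19^16=16  19^17=17
  19^18=36  19^19=28  19^20=40
So 19^20 ≡ 40 (mod 41), giving e = 20.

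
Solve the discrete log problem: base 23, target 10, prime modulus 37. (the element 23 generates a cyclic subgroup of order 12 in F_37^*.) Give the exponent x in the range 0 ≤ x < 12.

4

Successive powers of 23 modulo 37:
  23^0=1  23^1=23  23^2=11  23^3=31  23^4=10
So 23^4 ≡ 10 (mod 37), giving x = 4.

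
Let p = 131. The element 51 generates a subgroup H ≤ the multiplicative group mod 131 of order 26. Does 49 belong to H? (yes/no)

no

49 ∈ ⟨51⟩ iff 49^26 ≡ 1 (mod 131), since |⟨51⟩| = 26.
49^26 mod 131 = 58.
Since 58 ≠ 1, 49 does not lie in the subgroup.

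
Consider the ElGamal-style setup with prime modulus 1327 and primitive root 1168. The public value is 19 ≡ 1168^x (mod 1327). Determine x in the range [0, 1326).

1119

Baby-step giant-step with m = ceil(sqrt(1326)) = 37.
Baby table (1168^j mod 1327 for j=0..36):
  0:1  1:1168  2:68  3:1131  4:643  5:1269  6:1260  7:37
  8:752  9:1189  10:710  11:1232  12:508  13:175  14:42  15:1284
  16:202  17:1057  18:466  19:218  20:1167  21:227  22:1063  23:839
  24:626  25:1318  26:104  27:715  28:437  29:848  30:522  31:603
  32:994  33:1194  34:1242  35:245  36:855
Giant step factor: 1168^(-37) ≡ 723 (mod 1327).
Scan 19·723^i mod 1327 for i = 0, 1, …:
  i=0: 19   i=1: 467   i=2: 583   i=3: 850
  i=4: 149   i=5: 240   i=6: 1010   i=7: 380
  i=8: 51   i=9: 1044     …   i=29: 611
  i=30: 1189
Match at i=30, j=9: x = 30·37 + 9 = 1119.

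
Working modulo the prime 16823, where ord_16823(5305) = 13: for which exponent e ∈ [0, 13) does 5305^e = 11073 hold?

Successive powers of 5305 modulo 16823:
  5305^0=1  5305^1=5305  5305^2=14969  5305^3=5985  5305^4=5424  5305^5=6990
  5305^6=4058  5305^7=11073
So 5305^7 ≡ 11073 (mod 16823), giving e = 7.

7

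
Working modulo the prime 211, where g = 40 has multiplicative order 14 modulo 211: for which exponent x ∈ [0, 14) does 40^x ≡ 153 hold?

Successive powers of 40 modulo 211:
  40^0=1  40^1=40  40^2=123  40^3=67  40^4=148  40^5=12
  40^6=58  40^7=210  40^8=171  40^9=88  40^10=144  40^11=63
  40^12=199  40^13=153
So 40^13 ≡ 153 (mod 211), giving x = 13.

13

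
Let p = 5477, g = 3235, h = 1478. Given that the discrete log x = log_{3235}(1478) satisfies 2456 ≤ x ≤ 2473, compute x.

2466

Compute 3235^2456 mod 5477 = 3895, then multiply by 3235 repeatedly:
  3235^2456=3895  3235^2457=3225  3235^2458=4667  3235^2459=3133  3235^2460=2805
  3235^2461=4263  3235^2462=5196  3235^2463=147  3235^2464=4523  3235^2465=2838
  3235^2466=1478
Found 1478 at exponent 2466.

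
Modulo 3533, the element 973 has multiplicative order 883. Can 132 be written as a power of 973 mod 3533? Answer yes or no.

yes

132 ∈ ⟨973⟩ iff 132^883 ≡ 1 (mod 3533), since |⟨973⟩| = 883.
132^883 mod 3533 = 1.
Since 1 = 1, 132 lies in the subgroup.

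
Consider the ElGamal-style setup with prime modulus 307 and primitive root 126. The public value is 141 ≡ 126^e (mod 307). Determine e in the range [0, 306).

274

Baby-step giant-step with m = ceil(sqrt(306)) = 18.
Baby table (126^j mod 307 for j=0..17):
  0:1  1:126  2:219  3:271  4:69  5:98  6:68  7:279
  8:156  9:8  10:87  11:217  12:19  13:245  14:170  15:237
  16:83  17:20
Giant step factor: 126^(-18) ≡ 24 (mod 307).
Scan 141·24^i mod 307 for i = 0, 1, …:
  i=0: 141   i=1: 7   i=2: 168   i=3: 41
  i=4: 63   i=5: 284   i=6: 62   i=7: 260
  i=8: 100   i=9: 251     …   i=14: 118
  i=15: 69
Match at i=15, j=4: e = 15·18 + 4 = 274.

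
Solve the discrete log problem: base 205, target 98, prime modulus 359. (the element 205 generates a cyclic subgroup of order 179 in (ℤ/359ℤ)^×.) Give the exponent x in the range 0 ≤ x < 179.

42

Baby-step giant-step with m = ceil(sqrt(179)) = 14.
Baby table (205^j mod 359 for j=0..13):
  0:1  1:205  2:22  3:202  4:125  5:136  6:237  7:120
  8:188  9:127  10:187  11:281  12:165  13:79
Giant step factor: 205^(-14) ≡ 9 (mod 359).
Scan 98·9^i mod 359 for i = 0, 1, …:
  i=0: 98   i=1: 164   i=2: 40   i=3: 1
Match at i=3, j=0: x = 3·14 + 0 = 42.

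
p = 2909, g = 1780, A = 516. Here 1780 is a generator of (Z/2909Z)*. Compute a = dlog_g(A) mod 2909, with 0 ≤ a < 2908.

Baby-step giant-step with m = ceil(sqrt(2908)) = 54.
Baby table (1780^j mod 2909 for j=0..53):
  0:1  1:1780  2:499  3:975  4:1736  5:722  6:2291  7:2471
  8:2881  9:2522  10:573  11:1790  12:845  13:147  14:2759  15:628
  16:784  17:2109  18:1410  19:2242  20:2521  21:1702  22:1291  23:2779
  24:1320  25:2037  26:1246  27:1222  28:2137  29:1797  30:1669  31:731
  32:857  33:1144  34:20  35:692  36:1253  37:2046  38:2721  39:2804
  40:2185  41:2876  42:2349  43:987  44:2733  45:892  46:2355  47:31
  48:2818  49:924  50:1135  51:1454  52:2019  53:1205
Giant step factor: 1780^(-54) ≡ 2545 (mod 2909).
Scan 516·2545^i mod 2909 for i = 0, 1, …:
  i=0: 516   i=1: 1261   i=2: 618   i=3: 1950
  i=4: 2905   i=5: 1456   i=6: 2363   i=7: 932
  i=8: 1105   i=9: 2131     …   i=28: 2548
  i=29: 499
Match at i=29, j=2: a = 29·54 + 2 = 1568.

1568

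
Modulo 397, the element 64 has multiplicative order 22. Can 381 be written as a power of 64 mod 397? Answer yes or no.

yes

⟨64⟩ has order 22; its elements mod 397 are {1, 4, 16, 31, 64, 99, 107, 124, 126, 141, 167, 230, 256, 271, 273, 290, 298, 333, 366, 381, 393, 396}.
381 is in this set.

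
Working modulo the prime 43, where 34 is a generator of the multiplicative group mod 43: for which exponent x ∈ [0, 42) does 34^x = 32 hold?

15

Successive powers of 34 modulo 43:
  34^0=1  34^1=34  34^2=38  34^3=2  34^4=25  34^5=33
  34^6=4  34^7=7  34^8=23  34^9=8  34^10=14  34^11=3
  34^12=16  34^13=28  34^14=6  34^15=32
So 34^15 ≡ 32 (mod 43), giving x = 15.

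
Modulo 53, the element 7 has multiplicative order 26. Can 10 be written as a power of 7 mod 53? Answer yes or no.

yes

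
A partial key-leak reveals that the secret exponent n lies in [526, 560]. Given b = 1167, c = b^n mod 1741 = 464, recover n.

Compute 1167^526 mod 1741 = 464, then multiply by 1167 repeatedly:
  1167^526=464
Found 464 at exponent 526.

526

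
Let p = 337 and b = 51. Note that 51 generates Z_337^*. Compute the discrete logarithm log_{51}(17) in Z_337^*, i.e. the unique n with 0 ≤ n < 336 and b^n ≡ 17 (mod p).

Baby-step giant-step with m = ceil(sqrt(336)) = 19.
Baby table (51^j mod 337 for j=0..18):
  0:1  1:51  2:242  3:210  4:263  5:270  6:290  7:299
  8:84  9:240  10:108  11:116  12:187  13:101  14:96  15:178
  16:316  17:277  18:310
Giant step factor: 51^(-19) ≡ 244 (mod 337).
Scan 17·244^i mod 337 for i = 0, 1, …:
  i=0: 17   i=1: 104   i=2: 101
Match at i=2, j=13: n = 2·19 + 13 = 51.

51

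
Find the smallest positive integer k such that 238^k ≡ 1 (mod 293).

146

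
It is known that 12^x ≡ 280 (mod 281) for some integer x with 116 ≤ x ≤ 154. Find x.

140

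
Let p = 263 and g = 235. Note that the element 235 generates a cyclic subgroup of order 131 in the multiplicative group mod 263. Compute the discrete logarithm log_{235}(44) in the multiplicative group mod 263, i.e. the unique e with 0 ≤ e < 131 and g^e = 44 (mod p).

Baby-step giant-step with m = ceil(sqrt(131)) = 12.
Baby table (235^j mod 263 for j=0..11):
  0:1  1:235  2:258  3:140  4:25  5:89  6:138  7:81
  8:99  9:121  10:31  11:184
Giant step factor: 235^(-12) ≡ 207 (mod 263).
Scan 44·207^i mod 263 for i = 0, 1, …:
  i=0: 44   i=1: 166   i=2: 172   i=3: 99
Match at i=3, j=8: e = 3·12 + 8 = 44.

44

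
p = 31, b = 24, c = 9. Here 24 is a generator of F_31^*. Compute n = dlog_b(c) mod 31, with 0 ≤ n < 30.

14

Successive powers of 24 modulo 31:
  24^0=1  24^1=24  24^2=18  24^3=29  24^4=14  24^5=26
  24^6=4  24^7=3  24^8=10  24^9=23  24^10=25  24^11=11
  24^12=16  24^13=12  24^14=9
So 24^14 ≡ 9 (mod 31), giving n = 14.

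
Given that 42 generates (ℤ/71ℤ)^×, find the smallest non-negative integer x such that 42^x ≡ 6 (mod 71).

Baby-step giant-step with m = ceil(sqrt(70)) = 9.
Baby table (42^j mod 71 for j=0..8):
  0:1  1:42  2:60  3:35  4:50  5:41  6:18  7:46
  8:15
Giant step factor: 42^(-9) ≡ 63 (mod 71).
Scan 6·63^i mod 71 for i = 0, 1, …:
  i=0: 6   i=1: 23   i=2: 29   i=3: 52
  i=4: 10   i=5: 62   i=6: 1
Match at i=6, j=0: x = 6·9 + 0 = 54.

54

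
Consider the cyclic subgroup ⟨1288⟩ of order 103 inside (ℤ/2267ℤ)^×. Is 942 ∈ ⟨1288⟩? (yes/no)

yes

942 ∈ ⟨1288⟩ iff 942^103 ≡ 1 (mod 2267), since |⟨1288⟩| = 103.
942^103 mod 2267 = 1.
Since 1 = 1, 942 lies in the subgroup.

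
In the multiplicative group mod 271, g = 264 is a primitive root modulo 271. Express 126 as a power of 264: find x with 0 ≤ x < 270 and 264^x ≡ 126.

230

Baby-step giant-step with m = ceil(sqrt(270)) = 17.
Baby table (264^j mod 271 for j=0..16):
  0:1  1:264  2:49  3:199  4:233  5:266  6:35  7:26
  8:89  9:190  10:25  11:96  12:141  13:97  14:134  15:146
  16:62
Giant step factor: 264^(-17) ≡ 133 (mod 271).
Scan 126·133^i mod 271 for i = 0, 1, …:
  i=0: 126   i=1: 227   i=2: 110   i=3: 267
  i=4: 10   i=5: 246   i=6: 198   i=7: 47
  i=8: 18   i=9: 226   i=10: 248   i=11: 193
  i=12: 195   i=13: 190
Match at i=13, j=9: x = 13·17 + 9 = 230.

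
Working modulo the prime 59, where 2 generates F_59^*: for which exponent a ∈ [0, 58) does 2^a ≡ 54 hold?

35

Baby-step giant-step with m = ceil(sqrt(58)) = 8.
Baby table (2^j mod 59 for j=0..7):
  0:1  1:2  2:4  3:8  4:16  5:32  6:5  7:10
Giant step factor: 2^(-8) ≡ 3 (mod 59).
Scan 54·3^i mod 59 for i = 0, 1, …:
  i=0: 54   i=1: 44   i=2: 14   i=3: 42
  i=4: 8
Match at i=4, j=3: a = 4·8 + 3 = 35.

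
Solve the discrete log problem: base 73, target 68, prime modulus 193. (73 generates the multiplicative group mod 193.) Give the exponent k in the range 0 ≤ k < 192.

153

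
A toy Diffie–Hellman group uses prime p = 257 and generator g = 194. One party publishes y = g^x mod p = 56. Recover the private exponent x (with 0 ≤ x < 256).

Baby-step giant-step with m = ceil(sqrt(256)) = 16.
Baby table (194^j mod 257 for j=0..15):
  0:1  1:194  2:114  3:14  4:146  5:54  6:196  7:245
  8:242  9:174  10:89  11:47  12:123  13:218  14:144  15:180
Giant step factor: 194^(-16) ≡ 8 (mod 257).
Scan 56·8^i mod 257 for i = 0, 1, …:
  i=0: 56   i=1: 191   i=2: 243   i=3: 145
  i=4: 132   i=5: 28   i=6: 224   i=7: 250
  i=8: 201   i=9: 66   i=10: 14
Match at i=10, j=3: x = 10·16 + 3 = 163.

163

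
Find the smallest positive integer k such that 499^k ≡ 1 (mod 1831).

183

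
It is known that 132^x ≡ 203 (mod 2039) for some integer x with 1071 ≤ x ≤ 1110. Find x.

1093

Compute 132^1071 mod 2039 = 990, then multiply by 132 repeatedly:
  132^1071=990  132^1072=184  132^1073=1859  132^1074=708  132^1075=1701
  132^1076=242  132^1077=1359  132^1078=1995  132^1079=309  132^1080=8
  132^1081=1056  132^1082=740  132^1083=1847  132^1084=1163  132^1085=591
  132^1086=530  132^1087=634  132^1088=89  132^1089=1553  132^1090=1096
  132^1091=1942  132^1092=1469  132^1093=203
Found 203 at exponent 1093.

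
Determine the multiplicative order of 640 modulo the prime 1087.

1086

The order of 640 must divide p − 1 = 1086 = 2 · 3 · 181.
Divisors: 1, 2, 3, 6, 181, 362, 543, 1086.
Check each in increasing order: 640^1 ≡ 640;  640^2 ≡ 888;  640^3 ≡ 906;  640^6 ≡ 151;  640^181 ≡ 258;  640^362 ≡ 257;  640^543 ≡ 1086;  640^1086 ≡ 1.
Smallest exponent giving 1 is 1086.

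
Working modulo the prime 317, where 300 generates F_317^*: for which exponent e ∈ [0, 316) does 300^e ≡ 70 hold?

Baby-step giant-step with m = ceil(sqrt(316)) = 18.
Baby table (300^j mod 317 for j=0..17):
  0:1  1:300  2:289  3:159  4:150  5:303  6:238  7:75
  8:310  9:119  10:196  11:155  12:218  13:98  14:236  15:109
  16:49  17:118
Giant step factor: 300^(-18) ≡ 64 (mod 317).
Scan 70·64^i mod 317 for i = 0, 1, …:
  i=0: 70   i=1: 42   i=2: 152   i=3: 218
Match at i=3, j=12: e = 3·18 + 12 = 66.

66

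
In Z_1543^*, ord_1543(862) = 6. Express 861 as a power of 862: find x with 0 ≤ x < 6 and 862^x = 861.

2

Successive powers of 862 modulo 1543:
  862^0=1  862^1=862  862^2=861
So 862^2 ≡ 861 (mod 1543), giving x = 2.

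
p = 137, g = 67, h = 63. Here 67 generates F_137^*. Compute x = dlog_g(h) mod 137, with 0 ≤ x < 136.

116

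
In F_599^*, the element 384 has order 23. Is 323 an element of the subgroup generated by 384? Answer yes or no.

yes

323 ∈ ⟨384⟩ iff 323^23 ≡ 1 (mod 599), since |⟨384⟩| = 23.
323^23 mod 599 = 1.
Since 1 = 1, 323 lies in the subgroup.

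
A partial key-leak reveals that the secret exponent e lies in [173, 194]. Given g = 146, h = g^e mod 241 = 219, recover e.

Compute 146^173 mod 241 = 163, then multiply by 146 repeatedly:
  146^173=163  146^174=180  146^175=11  146^176=160  146^177=224
  146^178=169  146^179=92  146^180=177  146^181=55  146^182=77
  146^183=156  146^184=122  146^185=219
Found 219 at exponent 185.

185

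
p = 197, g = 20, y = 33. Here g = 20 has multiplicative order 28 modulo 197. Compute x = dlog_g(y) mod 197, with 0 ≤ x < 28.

26

Successive powers of 20 modulo 197:
  20^0=1  20^1=20  20^2=6  20^3=120  20^4=36  20^5=129
  20^6=19  20^7=183  20^8=114  20^9=113  20^10=93  20^11=87
  20^12=164  20^13=128  20^14=196  20^15=177  20^16=191  20^17=77
  20^18=161  20^19=68  20^20=178  20^21=14  20^22=83  20^23=84
  20^24=104  20^25=110  20^26=33
So 20^26 ≡ 33 (mod 197), giving x = 26.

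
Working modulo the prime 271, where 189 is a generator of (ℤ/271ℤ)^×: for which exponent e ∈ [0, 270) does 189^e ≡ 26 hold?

223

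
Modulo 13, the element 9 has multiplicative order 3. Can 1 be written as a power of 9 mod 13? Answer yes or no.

⟨9⟩ has order 3; its elements mod 13 are {1, 3, 9}.
1 is in this set.

yes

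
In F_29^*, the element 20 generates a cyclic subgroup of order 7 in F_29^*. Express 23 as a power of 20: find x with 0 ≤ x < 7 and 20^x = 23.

Successive powers of 20 modulo 29:
  20^0=1  20^1=20  20^2=23
So 20^2 ≡ 23 (mod 29), giving x = 2.

2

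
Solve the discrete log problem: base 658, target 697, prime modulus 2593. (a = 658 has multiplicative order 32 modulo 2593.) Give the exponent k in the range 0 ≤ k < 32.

20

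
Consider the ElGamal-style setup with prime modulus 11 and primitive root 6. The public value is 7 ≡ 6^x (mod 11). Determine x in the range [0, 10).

3

Successive powers of 6 modulo 11:
  6^0=1  6^1=6  6^2=3  6^3=7
So 6^3 ≡ 7 (mod 11), giving x = 3.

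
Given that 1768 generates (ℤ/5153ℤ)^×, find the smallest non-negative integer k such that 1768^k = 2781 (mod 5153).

3812

Baby-step giant-step with m = ceil(sqrt(5152)) = 72.
Baby table (1768^j mod 5153 for j=0..71):
  0:1  1:1768  2:3106  3:3463  4:820  5:1767  6:1338  7:357
  8:2510  9:947  10:4724  11:4172  12:2153  13:3590  14:3777  15:4601
  16:3134  17:1437  18:187  19:824  20:3686  21:3456  22:3903  23:637
  24:2862  25:4923  26:447  27:1887  28:2225  29:2061  30:677  31:1440
  32:338  33:4989  34:3769  35:763  36:4051  37:4651  38:3933  39:2147
  40:3288  41:600  42:4435  43:3367  44:1141  45:2465  46:3835  47:4085
  48:2927  49:1324  50:1370  51:250  52:3995  53:3550  54:46  55:4033
  56:3745  57:4708  58:1649  59:3987  60:4865  61:963  62:2094  63:2338
  64:878  65:1251  66:1131  67:244  68:3693  69:373  70:5033  71:4266
Giant step factor: 1768^(-72) ≡ 2011 (mod 5153).
Scan 2781·2011^i mod 5153 for i = 0, 1, …:
  i=0: 2781   i=1: 1586   i=2: 4892   i=3: 735
  i=4: 4327   i=5: 3333   i=6: 3763   i=7: 2789
  i=8: 2215   i=9: 2173     …   i=51: 4094
  i=52: 3693
Match at i=52, j=68: k = 52·72 + 68 = 3812.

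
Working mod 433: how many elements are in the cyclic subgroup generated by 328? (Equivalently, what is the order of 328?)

The order of 328 must divide p − 1 = 432 = 2^4 · 3^3.
Divisors: 1, 2, 3, 4, 6, 8, 9, 12, 16, 18, 24, 27, 36, 48, 54, 72, 108, 144, 216, 432.
Check each in increasing order: 328^1 ≡ 328;  328^2 ≡ 200;  328^3 ≡ 217;  328^4 ≡ 164;  328^6 ≡ 325;  328^8 ≡ 50;  328^9 ≡ 379;  328^12 ≡ 406;  328^16 ≡ 335;  328^18 ≡ 318;  328^24 ≡ 296;  328^27 ≡ 148;  328^36 ≡ 235;  328^48 ≡ 150;  328^54 ≡ 254;  328^72 ≡ 234;  328^108 ≡ 432;  328^144 ≡ 198;  328^216 ≡ 1.
Smallest exponent giving 1 is 216.

216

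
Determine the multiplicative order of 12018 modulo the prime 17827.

The order of 12018 must divide p − 1 = 17826 = 2 · 3 · 2971.
Divisors: 1, 2, 3, 6, 2971, 5942, 8913, 17826.
Check each in increasing order: 12018^1 ≡ 12018;  12018^2 ≡ 15797;  12018^3 ≡ 8623;  12018^6 ≡ 17539;  12018^2971 ≡ 1884;  12018^5942 ≡ 1883;  12018^8913 ≡ 17826;  12018^17826 ≡ 1.
Smallest exponent giving 1 is 17826.

17826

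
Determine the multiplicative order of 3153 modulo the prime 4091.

4090

The order of 3153 must divide p − 1 = 4090 = 2 · 5 · 409.
Divisors: 1, 2, 5, 10, 409, 818, 2045, 4090.
Check each in increasing order: 3153^1 ≡ 3153;  3153^2 ≡ 279;  3153^5 ≡ 1310;  3153^10 ≡ 1971;  3153^409 ≡ 3450;  3153^818 ≡ 1781;  3153^2045 ≡ 4090;  3153^4090 ≡ 1.
Smallest exponent giving 1 is 4090.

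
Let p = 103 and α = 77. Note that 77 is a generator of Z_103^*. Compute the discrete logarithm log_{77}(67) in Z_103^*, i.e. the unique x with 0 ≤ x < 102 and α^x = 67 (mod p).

41

Baby-step giant-step with m = ceil(sqrt(102)) = 11.
Baby table (77^j mod 103 for j=0..10):
  0:1  1:77  2:58  3:37  4:68  5:86  6:30  7:44
  8:92  9:80  10:83
Giant step factor: 77^(-11) ≡ 62 (mod 103).
Scan 67·62^i mod 103 for i = 0, 1, …:
  i=0: 67   i=1: 34   i=2: 48   i=3: 92
Match at i=3, j=8: x = 3·11 + 8 = 41.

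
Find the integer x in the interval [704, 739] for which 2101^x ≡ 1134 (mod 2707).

709

Compute 2101^704 mod 2707 = 1630, then multiply by 2101 repeatedly:
  2101^704=1630  2101^705=275  2101^706=1184  2101^707=2558  2101^708=963
  2101^709=1134
Found 1134 at exponent 709.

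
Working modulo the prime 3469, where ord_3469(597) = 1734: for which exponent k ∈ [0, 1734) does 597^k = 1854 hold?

54

Baby-step giant-step with m = ceil(sqrt(1734)) = 42.
Baby table (597^j mod 3469 for j=0..41):
  0:1  1:597  2:2571  3:1589  4:1596  5:2306  6:2958  7:205
  8:970  9:3236  10:3128  11:1094  12:946  13:2784  14:397  15:1117
  16:801  17:2944  18:2254  19:3135  20:1804  21:1598  22:31  23:1162
  24:3383  25:693  26:910  27:2106  28:1504  29:2886  30:2318  31:3184
  32:3305  33:2693  34:1574  35:3048  36:1900  37:3406  38:548  39:1070
  40:494  41:53
Giant step factor: 597^(-42) ≡ 1082 (mod 3469).
Scan 1854·1082^i mod 3469 for i = 0, 1, …:
  i=0: 1854   i=1: 946
Match at i=1, j=12: k = 1·42 + 12 = 54.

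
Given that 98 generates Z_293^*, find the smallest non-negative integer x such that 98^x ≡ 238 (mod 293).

226

Baby-step giant-step with m = ceil(sqrt(292)) = 18.
Baby table (98^j mod 293 for j=0..17):
  0:1  1:98  2:228  3:76  4:123  5:41  6:209  7:265
  8:186  9:62  10:216  11:72  12:24  13:8  14:198  15:66
  16:22  17:105
Giant step factor: 98^(-18) ≡ 67 (mod 293).
Scan 238·67^i mod 293 for i = 0, 1, …:
  i=0: 238   i=1: 124   i=2: 104   i=3: 229
  i=4: 107   i=5: 137   i=6: 96   i=7: 279
  i=8: 234   i=9: 149   i=10: 21   i=11: 235
  i=12: 216
Match at i=12, j=10: x = 12·18 + 10 = 226.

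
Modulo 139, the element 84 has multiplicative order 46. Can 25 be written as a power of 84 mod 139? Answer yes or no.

25 ∈ ⟨84⟩ iff 25^46 ≡ 1 (mod 139), since |⟨84⟩| = 46.
25^46 mod 139 = 96.
Since 96 ≠ 1, 25 does not lie in the subgroup.

no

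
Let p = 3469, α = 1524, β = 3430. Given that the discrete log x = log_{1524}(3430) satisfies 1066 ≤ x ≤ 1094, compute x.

1091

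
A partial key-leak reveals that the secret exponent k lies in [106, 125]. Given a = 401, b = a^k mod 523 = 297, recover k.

117

Compute 401^106 mod 523 = 281, then multiply by 401 repeatedly:
  401^106=281  401^107=236  401^108=496  401^109=156  401^110=319
  401^111=307  401^112=202  401^113=460  401^114=364  401^115=47
  401^116=19  401^117=297
Found 297 at exponent 117.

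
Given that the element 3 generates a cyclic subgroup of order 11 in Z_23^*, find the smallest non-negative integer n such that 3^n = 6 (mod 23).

Successive powers of 3 modulo 23:
  3^0=1  3^1=3  3^2=9  3^3=4  3^4=12  3^5=13
  3^6=16  3^7=2  3^8=6
So 3^8 ≡ 6 (mod 23), giving n = 8.

8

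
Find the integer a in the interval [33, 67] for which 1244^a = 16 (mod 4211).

Compute 1244^33 mod 4211 = 1344, then multiply by 1244 repeatedly:
  1244^33=1344  1244^34=169  1244^35=3897  1244^36=1007  1244^37=2041
  1244^38=3982  1244^39=1472  1244^40=3594  1244^41=3065  1244^42=1905
  1244^43=3238  1244^44=2356  1244^45=8  1244^46=1530  1244^47=4159
  1244^48=2688  1244^49=338  1244^50=3583  1244^51=2014  1244^52=4082
  1244^53=3753  1244^54=2944  1244^55=2977  1244^56=1919  1244^57=3810
  1244^58=2265  1244^59=501  1244^60=16
Found 16 at exponent 60.

60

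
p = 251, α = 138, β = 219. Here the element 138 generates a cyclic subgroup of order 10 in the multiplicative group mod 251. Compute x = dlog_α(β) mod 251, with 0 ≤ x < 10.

2

Successive powers of 138 modulo 251:
  138^0=1  138^1=138  138^2=219
So 138^2 ≡ 219 (mod 251), giving x = 2.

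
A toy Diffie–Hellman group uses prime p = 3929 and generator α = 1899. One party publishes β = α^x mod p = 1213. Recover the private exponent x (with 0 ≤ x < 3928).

Baby-step giant-step with m = ceil(sqrt(3928)) = 63.
Baby table (1899^j mod 3929 for j=0..62):
  0:1  1:1899  2:3308  3:3350  4:599  5:2020  6:1276  7:2860
  8:1262  9:3777  10:2098  11:96  12:1570  13:3248  14:3351  15:2498
  16:1399  17:697  18:3459  19:3282  20:1124  21:1029  22:1358  23:1418
  24:1417  25:3447  26:139  27:718  28:119  29:2028  30:752  31:1821
  32:559  33:711  34:2542  35:2446  36:876  37:1557  38:2135  39:3566
  40:2167  41:1470  42:1940  43:2587  44:1463  45:434  46:3005  47:1587
  48:170  49:652  50:513  51:3724  52:3605  53:1577  54:825  55:2933
  56:2374  57:1663  58:3050  59:604  60:3657  61:2100  62:3894
Giant step factor: 1899^(-63) ≡ 563 (mod 3929).
Scan 1213·563^i mod 3929 for i = 0, 1, …:
  i=0: 1213   i=1: 3202   i=2: 3244   i=3: 3316
  i=4: 633   i=5: 2769   i=6: 3063   i=7: 3567
  i=8: 502   i=9: 3667     …   i=53: 620
  i=54: 3308
Match at i=54, j=2: x = 54·63 + 2 = 3404.

3404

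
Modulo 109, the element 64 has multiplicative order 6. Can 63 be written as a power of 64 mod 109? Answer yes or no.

yes

⟨64⟩ has order 6; its elements mod 109 are {1, 45, 46, 63, 64, 108}.
63 is in this set.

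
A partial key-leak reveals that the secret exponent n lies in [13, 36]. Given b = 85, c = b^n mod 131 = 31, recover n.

31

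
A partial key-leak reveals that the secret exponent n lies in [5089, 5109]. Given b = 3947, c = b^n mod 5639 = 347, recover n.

5095

Compute 3947^5089 mod 5639 = 4817, then multiply by 3947 repeatedly:
  3947^5089=4817  3947^5090=3630  3947^5091=4550  3947^5092=4274  3947^5093=3229
  3947^5094=723  3947^5095=347
Found 347 at exponent 5095.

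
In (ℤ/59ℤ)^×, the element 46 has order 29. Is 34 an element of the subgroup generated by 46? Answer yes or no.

no

34 ∈ ⟨46⟩ iff 34^29 ≡ 1 (mod 59), since |⟨46⟩| = 29.
34^29 mod 59 = 58.
Since 58 ≠ 1, 34 does not lie in the subgroup.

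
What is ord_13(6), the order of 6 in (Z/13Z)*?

12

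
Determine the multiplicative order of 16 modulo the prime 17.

2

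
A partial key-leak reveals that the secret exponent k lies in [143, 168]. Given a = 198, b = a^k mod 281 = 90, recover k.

168

Compute 198^143 mod 281 = 233, then multiply by 198 repeatedly:
  198^143=233  198^144=50  198^145=65  198^146=225  198^147=152
  198^148=29  198^149=122  198^150=271  198^151=268  198^152=236
  198^153=82  198^154=219  198^155=88  198^156=2  198^157=115
  198^158=9  198^159=96  198^160=181  198^161=151  198^162=112
  198^163=258  198^164=223  198^165=37  198^166=20  198^167=26
  198^168=90
Found 90 at exponent 168.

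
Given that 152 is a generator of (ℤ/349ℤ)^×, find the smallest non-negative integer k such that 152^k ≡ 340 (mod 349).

Baby-step giant-step with m = ceil(sqrt(348)) = 19.
Baby table (152^j mod 349 for j=0..18):
  0:1  1:152  2:70  3:170  4:14  5:34  6:282  7:286
  8:196  9:127  10:109  11:165  12:301  13:33  14:130  15:216
  16:26  17:113  18:75
Giant step factor: 152^(-19) ≡ 173 (mod 349).
Scan 340·173^i mod 349 for i = 0, 1, …:
  i=0: 340   i=1: 188   i=2: 67   i=3: 74
  i=4: 238   i=5: 341   i=6: 12   i=7: 331
  i=8: 27   i=9: 134   i=10: 148   i=11: 127
Match at i=11, j=9: k = 11·19 + 9 = 218.

218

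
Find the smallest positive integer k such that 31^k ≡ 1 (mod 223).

111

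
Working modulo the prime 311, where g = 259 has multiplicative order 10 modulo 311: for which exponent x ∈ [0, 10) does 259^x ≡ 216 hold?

2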